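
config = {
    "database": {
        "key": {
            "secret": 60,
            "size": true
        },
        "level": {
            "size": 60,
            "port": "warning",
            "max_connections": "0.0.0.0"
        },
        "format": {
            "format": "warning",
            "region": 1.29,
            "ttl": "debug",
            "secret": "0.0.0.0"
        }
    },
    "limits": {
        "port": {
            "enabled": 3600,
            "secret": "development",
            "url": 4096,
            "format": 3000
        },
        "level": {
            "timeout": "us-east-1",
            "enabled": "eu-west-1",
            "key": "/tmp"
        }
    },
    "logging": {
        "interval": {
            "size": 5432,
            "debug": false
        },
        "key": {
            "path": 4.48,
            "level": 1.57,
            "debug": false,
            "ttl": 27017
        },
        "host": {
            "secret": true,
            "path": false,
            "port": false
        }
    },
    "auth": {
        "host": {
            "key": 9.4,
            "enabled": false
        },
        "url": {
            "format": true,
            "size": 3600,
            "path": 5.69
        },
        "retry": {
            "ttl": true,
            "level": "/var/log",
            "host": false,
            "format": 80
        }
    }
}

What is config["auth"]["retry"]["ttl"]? True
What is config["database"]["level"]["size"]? 60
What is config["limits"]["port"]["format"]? 3000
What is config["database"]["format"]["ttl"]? "debug"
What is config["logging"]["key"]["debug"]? False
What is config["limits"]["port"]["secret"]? "development"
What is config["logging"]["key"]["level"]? 1.57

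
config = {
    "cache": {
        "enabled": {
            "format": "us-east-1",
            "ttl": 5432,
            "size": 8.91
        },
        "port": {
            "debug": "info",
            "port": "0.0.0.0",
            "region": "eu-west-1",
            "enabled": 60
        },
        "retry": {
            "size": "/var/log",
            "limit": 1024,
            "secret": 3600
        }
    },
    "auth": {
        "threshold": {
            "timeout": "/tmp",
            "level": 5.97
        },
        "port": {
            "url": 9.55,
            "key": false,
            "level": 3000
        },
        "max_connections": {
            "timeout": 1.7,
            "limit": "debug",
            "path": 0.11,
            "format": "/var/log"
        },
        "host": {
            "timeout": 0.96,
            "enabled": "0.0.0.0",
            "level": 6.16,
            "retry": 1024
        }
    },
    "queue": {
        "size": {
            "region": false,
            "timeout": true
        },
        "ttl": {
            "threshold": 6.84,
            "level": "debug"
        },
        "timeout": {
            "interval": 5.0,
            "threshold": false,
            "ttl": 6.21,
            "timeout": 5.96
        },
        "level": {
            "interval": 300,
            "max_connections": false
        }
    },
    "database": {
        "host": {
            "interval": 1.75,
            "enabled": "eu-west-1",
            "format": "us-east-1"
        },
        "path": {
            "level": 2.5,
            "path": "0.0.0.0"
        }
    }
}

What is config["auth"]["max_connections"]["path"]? 0.11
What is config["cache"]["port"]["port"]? "0.0.0.0"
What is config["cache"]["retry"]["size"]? "/var/log"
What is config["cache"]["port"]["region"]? "eu-west-1"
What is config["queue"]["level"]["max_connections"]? False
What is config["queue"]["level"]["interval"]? 300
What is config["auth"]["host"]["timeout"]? 0.96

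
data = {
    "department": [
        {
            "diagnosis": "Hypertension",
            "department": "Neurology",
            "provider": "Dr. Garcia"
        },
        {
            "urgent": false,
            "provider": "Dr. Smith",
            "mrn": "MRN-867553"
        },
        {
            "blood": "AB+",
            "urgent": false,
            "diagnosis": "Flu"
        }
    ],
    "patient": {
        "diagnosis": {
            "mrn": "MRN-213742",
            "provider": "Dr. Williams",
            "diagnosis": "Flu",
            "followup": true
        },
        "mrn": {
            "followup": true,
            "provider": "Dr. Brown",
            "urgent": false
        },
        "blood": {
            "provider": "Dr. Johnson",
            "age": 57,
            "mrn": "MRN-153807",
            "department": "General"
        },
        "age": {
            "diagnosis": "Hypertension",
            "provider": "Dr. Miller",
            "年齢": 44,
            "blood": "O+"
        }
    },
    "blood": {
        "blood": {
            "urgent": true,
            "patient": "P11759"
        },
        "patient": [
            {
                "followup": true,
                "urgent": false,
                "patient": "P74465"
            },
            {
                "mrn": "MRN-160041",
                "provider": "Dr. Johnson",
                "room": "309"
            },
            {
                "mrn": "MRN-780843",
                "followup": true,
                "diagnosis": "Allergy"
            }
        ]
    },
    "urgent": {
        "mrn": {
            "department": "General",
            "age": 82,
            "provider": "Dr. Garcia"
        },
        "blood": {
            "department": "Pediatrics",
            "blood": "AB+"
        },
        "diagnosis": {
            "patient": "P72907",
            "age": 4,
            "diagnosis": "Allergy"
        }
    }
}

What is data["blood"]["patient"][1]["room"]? "309"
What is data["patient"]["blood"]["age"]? 57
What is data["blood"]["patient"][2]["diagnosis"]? "Allergy"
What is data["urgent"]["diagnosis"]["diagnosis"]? "Allergy"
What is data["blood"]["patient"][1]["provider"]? "Dr. Johnson"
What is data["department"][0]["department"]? "Neurology"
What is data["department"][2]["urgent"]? False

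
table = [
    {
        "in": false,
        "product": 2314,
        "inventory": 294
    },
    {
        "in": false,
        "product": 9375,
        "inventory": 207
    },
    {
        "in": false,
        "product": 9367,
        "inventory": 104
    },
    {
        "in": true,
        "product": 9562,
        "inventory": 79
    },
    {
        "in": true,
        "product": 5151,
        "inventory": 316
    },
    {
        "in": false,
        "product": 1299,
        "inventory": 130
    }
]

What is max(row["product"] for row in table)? 9562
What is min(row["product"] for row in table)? 1299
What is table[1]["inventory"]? 207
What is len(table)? 6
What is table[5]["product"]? 1299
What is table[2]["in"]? False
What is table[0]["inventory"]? 294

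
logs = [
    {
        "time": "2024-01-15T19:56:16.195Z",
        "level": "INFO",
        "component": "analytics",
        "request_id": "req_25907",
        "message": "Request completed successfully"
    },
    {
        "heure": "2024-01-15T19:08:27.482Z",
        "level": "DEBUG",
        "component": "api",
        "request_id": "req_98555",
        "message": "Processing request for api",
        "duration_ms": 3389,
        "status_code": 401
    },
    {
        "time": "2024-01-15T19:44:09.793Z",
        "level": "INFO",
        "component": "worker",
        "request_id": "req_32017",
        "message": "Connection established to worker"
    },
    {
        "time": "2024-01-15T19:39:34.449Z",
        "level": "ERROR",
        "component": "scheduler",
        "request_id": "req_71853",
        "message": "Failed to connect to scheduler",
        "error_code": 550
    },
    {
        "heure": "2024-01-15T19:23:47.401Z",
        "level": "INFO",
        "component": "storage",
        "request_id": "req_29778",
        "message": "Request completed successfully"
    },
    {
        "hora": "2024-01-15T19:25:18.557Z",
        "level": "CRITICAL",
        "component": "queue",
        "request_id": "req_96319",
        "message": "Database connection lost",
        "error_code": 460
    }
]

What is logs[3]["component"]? "scheduler"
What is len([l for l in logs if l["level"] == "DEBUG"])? 1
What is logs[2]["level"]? "INFO"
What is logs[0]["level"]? "INFO"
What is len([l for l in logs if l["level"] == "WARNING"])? 0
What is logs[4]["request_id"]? "req_29778"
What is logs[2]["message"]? "Connection established to worker"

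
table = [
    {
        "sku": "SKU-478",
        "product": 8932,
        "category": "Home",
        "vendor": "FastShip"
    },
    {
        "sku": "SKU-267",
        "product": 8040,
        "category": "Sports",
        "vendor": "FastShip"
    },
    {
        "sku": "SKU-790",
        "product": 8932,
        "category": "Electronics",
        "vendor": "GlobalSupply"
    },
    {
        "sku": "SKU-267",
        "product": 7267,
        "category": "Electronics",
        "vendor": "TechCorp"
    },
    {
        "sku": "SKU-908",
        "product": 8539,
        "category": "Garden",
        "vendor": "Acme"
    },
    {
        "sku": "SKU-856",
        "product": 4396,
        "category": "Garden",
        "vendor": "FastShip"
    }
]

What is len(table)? 6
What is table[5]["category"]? "Garden"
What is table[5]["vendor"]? "FastShip"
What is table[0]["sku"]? "SKU-478"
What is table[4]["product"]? 8539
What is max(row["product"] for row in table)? 8932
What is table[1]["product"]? 8040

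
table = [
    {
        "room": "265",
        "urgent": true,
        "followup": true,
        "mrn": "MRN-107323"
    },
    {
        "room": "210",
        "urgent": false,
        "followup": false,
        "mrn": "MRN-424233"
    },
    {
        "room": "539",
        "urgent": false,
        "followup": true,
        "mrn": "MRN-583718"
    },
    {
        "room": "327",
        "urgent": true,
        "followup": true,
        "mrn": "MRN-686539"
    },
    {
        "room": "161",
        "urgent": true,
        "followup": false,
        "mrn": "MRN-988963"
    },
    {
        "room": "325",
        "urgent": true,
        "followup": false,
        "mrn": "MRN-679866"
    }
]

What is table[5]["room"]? "325"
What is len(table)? 6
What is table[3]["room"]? "327"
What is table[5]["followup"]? False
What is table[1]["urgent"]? False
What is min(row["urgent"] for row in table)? False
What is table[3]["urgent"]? True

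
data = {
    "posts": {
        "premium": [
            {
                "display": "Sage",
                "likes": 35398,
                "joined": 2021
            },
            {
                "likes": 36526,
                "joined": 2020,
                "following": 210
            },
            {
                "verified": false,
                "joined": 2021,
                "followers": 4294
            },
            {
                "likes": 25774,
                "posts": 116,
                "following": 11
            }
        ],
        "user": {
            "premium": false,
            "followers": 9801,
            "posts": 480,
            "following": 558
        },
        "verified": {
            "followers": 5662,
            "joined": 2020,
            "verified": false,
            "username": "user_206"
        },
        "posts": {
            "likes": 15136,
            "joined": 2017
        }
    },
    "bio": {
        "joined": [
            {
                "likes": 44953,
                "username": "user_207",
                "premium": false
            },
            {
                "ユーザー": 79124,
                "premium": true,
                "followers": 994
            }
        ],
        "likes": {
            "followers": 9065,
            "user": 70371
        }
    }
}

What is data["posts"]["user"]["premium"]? False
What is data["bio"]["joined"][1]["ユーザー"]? 79124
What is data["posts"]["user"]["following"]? 558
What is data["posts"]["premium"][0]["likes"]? 35398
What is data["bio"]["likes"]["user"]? 70371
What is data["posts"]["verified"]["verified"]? False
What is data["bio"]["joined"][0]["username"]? "user_207"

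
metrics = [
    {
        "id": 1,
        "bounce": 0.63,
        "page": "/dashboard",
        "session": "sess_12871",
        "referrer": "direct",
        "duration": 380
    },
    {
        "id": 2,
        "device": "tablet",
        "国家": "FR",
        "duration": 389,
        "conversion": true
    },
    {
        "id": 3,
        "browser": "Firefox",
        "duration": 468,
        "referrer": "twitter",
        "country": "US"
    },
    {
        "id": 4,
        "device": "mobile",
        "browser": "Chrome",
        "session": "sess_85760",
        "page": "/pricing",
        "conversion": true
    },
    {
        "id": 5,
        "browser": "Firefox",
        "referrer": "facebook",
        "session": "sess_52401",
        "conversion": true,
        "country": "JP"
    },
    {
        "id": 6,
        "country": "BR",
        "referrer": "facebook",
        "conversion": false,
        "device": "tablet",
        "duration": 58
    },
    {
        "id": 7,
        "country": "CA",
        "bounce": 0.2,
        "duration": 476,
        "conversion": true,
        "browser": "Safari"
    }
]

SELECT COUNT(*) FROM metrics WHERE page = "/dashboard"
1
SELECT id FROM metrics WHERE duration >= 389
[2, 3, 7]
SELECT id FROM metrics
[1, 2, 3, 4, 5, 6, 7]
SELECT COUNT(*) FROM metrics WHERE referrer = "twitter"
1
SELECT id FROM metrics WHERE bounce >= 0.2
[1, 7]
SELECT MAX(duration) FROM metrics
476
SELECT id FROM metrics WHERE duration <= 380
[1, 6]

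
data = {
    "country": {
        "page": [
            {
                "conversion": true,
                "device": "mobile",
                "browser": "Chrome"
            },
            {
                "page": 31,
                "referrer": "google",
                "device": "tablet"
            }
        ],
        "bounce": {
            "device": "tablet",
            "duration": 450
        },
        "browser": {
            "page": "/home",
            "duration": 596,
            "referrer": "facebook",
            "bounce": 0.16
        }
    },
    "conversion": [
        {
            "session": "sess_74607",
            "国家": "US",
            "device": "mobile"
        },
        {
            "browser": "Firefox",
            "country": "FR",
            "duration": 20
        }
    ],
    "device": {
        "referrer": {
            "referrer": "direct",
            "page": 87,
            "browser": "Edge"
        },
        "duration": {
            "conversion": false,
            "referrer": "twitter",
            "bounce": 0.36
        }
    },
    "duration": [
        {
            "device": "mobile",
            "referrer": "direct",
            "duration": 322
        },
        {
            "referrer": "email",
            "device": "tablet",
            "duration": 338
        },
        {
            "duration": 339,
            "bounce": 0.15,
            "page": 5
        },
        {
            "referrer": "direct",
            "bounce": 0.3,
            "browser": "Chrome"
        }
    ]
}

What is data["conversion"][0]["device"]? "mobile"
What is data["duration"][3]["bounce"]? 0.3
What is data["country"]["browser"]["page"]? "/home"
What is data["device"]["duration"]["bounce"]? 0.36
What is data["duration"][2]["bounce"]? 0.15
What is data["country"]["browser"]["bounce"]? 0.16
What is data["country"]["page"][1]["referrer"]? "google"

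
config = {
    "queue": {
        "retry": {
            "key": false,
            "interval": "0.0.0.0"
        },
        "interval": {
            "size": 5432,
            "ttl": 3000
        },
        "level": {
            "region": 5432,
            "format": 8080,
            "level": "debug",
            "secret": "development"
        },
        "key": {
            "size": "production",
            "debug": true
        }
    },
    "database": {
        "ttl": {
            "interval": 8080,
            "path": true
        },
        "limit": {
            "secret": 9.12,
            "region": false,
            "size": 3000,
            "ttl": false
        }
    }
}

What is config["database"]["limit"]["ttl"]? False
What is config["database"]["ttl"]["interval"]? 8080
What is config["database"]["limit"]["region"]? False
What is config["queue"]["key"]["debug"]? True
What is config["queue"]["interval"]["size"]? 5432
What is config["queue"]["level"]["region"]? 5432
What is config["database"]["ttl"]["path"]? True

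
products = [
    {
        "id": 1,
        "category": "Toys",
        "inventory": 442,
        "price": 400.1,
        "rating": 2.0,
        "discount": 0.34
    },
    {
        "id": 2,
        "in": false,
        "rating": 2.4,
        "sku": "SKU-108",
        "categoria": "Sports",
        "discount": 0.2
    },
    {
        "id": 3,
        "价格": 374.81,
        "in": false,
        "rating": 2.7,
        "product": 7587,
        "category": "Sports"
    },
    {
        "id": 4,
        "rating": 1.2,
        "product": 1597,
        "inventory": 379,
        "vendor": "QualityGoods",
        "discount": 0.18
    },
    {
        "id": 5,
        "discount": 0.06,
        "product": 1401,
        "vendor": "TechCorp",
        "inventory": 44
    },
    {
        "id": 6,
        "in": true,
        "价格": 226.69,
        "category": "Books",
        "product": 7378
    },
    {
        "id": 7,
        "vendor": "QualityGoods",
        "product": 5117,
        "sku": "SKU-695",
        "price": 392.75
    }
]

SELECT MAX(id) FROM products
7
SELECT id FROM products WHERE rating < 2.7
[1, 2, 4]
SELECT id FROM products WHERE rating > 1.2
[1, 2, 3]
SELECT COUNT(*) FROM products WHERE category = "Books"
1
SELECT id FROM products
[1, 2, 3, 4, 5, 6, 7]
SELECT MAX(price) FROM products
400.1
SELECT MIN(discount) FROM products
0.06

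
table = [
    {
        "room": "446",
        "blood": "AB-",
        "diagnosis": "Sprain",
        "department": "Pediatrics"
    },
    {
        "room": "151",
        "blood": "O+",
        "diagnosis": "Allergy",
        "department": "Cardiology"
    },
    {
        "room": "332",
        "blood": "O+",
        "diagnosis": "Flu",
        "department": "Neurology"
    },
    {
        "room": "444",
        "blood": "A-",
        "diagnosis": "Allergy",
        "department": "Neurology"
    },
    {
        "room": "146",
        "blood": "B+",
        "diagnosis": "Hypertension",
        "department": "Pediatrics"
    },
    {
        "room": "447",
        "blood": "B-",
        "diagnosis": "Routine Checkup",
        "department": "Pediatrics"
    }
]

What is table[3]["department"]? "Neurology"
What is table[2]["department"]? "Neurology"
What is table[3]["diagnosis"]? "Allergy"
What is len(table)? 6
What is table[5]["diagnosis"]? "Routine Checkup"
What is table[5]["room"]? "447"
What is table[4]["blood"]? "B+"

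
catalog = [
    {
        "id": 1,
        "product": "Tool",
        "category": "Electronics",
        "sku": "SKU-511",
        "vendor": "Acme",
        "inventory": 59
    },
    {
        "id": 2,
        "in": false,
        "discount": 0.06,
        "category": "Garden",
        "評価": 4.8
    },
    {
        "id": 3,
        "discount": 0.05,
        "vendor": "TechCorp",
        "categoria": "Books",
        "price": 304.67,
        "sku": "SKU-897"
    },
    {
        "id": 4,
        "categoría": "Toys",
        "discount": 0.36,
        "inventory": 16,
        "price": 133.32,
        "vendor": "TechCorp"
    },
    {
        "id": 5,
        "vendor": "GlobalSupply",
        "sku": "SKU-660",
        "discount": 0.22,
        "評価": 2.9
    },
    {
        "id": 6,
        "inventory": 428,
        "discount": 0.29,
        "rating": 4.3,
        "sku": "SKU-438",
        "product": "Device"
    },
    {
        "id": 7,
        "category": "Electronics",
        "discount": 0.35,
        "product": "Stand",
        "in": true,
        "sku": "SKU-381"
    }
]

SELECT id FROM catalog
[1, 2, 3, 4, 5, 6, 7]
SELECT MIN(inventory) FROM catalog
16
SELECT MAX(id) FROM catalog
7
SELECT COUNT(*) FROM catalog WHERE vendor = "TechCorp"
2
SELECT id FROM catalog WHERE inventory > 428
[]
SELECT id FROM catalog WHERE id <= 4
[1, 2, 3, 4]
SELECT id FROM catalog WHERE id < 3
[1, 2]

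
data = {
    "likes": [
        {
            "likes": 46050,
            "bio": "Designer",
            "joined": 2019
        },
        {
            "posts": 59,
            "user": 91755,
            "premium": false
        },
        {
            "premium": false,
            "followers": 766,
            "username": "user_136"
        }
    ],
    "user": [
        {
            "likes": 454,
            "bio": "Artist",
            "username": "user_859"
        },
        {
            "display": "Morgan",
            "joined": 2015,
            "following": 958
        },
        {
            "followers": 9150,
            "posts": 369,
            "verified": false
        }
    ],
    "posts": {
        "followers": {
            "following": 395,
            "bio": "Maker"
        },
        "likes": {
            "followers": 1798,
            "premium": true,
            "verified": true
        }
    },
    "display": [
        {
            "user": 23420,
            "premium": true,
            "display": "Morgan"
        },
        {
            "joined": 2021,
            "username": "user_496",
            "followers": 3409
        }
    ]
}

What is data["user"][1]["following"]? 958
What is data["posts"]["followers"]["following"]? 395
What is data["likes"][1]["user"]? 91755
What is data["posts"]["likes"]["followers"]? 1798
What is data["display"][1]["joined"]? 2021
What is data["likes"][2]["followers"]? 766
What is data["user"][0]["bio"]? "Artist"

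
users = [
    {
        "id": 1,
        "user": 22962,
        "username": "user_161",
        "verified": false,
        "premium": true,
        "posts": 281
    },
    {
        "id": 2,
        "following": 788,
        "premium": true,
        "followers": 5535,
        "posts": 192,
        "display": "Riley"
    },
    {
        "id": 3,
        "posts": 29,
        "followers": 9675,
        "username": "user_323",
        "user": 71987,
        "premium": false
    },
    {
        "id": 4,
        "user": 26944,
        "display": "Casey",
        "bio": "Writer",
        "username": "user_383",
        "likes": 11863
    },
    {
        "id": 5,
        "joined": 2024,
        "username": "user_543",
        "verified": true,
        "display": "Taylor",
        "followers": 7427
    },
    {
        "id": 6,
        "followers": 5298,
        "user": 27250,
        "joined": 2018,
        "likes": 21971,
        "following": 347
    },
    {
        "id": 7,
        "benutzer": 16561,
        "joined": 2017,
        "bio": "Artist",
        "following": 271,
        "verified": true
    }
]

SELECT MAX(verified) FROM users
True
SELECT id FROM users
[1, 2, 3, 4, 5, 6, 7]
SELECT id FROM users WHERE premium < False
[]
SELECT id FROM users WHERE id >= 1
[1, 2, 3, 4, 5, 6, 7]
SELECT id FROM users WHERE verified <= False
[1]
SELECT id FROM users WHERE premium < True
[3]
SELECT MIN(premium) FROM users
False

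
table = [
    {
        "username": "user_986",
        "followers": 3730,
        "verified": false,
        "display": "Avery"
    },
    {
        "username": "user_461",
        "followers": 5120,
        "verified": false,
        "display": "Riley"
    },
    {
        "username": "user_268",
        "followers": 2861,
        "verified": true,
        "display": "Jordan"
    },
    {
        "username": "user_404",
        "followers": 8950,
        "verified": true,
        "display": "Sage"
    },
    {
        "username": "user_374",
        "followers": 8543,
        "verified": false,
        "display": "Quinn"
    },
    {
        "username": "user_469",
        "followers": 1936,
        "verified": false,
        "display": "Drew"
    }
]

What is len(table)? 6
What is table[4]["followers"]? 8543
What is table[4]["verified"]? False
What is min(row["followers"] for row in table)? 1936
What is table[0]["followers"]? 3730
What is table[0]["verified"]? False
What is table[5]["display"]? "Drew"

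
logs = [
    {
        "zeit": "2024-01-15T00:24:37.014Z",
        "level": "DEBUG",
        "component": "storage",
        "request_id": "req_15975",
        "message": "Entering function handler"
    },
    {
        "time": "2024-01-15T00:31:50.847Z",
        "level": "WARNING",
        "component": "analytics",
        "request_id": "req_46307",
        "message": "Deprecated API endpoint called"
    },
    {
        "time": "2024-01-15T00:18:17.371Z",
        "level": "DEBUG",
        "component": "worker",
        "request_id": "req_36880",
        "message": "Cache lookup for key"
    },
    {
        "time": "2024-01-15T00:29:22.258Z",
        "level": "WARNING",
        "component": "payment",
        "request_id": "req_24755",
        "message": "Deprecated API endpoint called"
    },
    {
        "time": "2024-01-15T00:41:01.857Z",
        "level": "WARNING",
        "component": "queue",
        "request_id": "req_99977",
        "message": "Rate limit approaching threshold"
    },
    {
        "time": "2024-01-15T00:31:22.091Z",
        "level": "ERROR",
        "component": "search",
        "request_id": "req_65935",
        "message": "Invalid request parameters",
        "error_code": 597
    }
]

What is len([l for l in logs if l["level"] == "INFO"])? 0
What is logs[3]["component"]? "payment"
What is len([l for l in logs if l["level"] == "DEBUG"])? 2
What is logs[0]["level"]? "DEBUG"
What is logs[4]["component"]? "queue"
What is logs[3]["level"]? "WARNING"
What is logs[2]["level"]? "DEBUG"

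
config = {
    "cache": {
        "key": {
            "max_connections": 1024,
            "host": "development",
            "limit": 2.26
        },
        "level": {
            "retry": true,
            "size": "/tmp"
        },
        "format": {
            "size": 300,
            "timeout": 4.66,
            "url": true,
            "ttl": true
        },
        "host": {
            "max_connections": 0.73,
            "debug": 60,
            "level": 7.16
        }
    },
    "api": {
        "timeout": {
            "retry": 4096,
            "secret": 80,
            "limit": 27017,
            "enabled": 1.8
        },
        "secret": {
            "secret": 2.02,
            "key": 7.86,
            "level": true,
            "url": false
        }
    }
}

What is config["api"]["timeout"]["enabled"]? 1.8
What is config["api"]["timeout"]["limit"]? 27017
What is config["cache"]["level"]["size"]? "/tmp"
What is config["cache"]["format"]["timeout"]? 4.66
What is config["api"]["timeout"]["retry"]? 4096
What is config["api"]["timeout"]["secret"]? 80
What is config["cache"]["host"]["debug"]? 60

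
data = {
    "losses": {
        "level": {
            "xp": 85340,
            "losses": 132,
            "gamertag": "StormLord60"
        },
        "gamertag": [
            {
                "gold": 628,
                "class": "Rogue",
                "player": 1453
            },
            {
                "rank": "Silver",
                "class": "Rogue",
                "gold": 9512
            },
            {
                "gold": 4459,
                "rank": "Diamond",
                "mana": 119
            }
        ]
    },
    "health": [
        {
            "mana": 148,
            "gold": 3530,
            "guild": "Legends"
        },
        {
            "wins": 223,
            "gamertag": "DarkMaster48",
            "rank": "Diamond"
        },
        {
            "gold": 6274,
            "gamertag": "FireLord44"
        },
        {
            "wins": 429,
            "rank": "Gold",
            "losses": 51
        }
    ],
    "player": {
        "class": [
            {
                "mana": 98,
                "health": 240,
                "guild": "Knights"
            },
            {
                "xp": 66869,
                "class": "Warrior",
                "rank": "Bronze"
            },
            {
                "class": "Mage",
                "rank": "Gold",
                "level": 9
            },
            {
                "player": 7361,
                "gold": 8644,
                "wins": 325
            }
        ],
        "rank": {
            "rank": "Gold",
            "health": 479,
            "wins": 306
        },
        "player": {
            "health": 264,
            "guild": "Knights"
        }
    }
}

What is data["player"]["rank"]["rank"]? "Gold"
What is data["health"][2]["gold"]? 6274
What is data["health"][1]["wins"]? 223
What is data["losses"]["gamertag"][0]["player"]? 1453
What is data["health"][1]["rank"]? "Diamond"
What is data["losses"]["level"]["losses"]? 132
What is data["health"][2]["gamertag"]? "FireLord44"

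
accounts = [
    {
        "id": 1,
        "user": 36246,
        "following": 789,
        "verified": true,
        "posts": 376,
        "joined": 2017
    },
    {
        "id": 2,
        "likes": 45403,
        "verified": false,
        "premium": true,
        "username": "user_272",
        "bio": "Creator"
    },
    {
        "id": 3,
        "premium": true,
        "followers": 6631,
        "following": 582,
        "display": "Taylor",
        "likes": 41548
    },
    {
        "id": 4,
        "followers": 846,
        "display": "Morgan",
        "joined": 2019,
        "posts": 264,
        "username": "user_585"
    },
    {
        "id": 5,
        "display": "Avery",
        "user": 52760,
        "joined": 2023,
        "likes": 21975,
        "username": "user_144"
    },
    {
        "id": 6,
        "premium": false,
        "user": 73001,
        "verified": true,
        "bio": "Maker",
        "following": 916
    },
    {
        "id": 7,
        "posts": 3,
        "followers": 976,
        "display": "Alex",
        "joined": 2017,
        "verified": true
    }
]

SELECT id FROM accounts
[1, 2, 3, 4, 5, 6, 7]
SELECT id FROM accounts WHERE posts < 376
[4, 7]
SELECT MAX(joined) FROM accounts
2023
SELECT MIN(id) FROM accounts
1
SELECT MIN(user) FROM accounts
36246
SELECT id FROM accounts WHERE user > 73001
[]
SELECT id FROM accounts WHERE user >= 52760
[5, 6]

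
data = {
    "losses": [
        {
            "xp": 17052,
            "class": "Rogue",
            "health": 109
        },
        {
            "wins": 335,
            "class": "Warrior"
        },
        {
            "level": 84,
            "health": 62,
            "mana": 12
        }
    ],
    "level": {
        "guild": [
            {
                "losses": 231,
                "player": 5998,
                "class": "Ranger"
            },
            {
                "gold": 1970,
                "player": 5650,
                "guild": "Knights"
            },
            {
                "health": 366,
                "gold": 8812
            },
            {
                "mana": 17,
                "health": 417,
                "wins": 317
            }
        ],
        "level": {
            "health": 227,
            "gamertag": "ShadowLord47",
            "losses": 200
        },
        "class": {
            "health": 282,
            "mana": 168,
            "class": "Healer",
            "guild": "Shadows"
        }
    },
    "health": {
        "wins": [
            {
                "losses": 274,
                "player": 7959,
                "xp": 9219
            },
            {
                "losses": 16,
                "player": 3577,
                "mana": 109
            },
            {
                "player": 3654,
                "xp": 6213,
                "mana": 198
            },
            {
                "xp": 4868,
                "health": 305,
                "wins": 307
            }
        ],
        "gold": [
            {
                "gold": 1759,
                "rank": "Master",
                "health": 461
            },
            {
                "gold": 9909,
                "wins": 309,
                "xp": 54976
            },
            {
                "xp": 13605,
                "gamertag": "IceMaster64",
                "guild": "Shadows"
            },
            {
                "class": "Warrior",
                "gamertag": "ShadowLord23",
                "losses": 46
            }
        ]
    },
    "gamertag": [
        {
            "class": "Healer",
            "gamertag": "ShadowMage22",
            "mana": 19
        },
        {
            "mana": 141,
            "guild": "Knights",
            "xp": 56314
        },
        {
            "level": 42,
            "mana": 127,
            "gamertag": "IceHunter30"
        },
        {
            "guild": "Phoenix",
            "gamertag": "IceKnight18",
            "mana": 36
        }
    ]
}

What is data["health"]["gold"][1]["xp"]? 54976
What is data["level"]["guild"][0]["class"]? "Ranger"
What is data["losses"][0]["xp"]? 17052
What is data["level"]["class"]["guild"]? "Shadows"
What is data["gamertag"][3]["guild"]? "Phoenix"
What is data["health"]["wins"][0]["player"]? 7959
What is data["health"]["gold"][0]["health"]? 461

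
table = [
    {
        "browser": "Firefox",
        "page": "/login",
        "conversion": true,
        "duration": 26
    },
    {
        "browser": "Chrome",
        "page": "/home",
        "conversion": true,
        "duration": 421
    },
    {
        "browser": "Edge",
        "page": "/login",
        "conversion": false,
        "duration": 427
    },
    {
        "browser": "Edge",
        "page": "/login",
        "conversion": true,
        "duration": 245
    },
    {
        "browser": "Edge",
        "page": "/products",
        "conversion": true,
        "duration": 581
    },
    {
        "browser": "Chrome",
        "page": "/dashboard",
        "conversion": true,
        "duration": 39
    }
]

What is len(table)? 6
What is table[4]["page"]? "/products"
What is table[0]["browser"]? "Firefox"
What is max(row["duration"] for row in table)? 581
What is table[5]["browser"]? "Chrome"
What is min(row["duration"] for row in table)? 26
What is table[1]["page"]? "/home"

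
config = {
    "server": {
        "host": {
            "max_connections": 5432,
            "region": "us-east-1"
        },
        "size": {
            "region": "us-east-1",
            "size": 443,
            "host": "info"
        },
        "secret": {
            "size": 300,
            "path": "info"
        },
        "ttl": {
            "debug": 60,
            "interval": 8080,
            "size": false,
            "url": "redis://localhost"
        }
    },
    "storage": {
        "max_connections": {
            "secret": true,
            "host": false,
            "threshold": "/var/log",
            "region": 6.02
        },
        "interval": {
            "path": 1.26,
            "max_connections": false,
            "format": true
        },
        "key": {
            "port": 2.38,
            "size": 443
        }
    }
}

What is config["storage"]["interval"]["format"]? True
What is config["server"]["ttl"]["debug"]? 60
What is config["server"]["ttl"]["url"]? "redis://localhost"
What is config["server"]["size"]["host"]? "info"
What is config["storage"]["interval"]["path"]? 1.26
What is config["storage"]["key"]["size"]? 443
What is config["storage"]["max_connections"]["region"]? 6.02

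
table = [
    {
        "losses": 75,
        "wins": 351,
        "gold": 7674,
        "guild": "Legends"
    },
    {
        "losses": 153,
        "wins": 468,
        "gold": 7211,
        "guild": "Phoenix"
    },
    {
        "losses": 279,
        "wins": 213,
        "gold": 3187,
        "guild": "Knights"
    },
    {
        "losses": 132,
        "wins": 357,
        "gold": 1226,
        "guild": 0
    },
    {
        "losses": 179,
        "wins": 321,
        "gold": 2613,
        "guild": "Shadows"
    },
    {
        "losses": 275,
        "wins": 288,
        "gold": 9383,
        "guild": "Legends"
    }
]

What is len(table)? 6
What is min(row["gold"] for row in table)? 1226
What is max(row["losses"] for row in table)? 279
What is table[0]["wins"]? 351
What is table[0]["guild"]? "Legends"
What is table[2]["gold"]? 3187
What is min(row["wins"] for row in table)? 213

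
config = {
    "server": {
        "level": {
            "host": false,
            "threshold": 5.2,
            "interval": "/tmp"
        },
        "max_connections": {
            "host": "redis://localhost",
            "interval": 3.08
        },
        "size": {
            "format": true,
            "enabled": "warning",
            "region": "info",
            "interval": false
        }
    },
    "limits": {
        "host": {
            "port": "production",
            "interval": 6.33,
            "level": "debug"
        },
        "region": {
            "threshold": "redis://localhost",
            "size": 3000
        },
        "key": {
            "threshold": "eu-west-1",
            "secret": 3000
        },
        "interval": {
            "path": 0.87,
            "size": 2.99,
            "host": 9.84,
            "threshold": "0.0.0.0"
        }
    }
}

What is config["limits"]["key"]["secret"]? 3000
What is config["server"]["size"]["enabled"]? "warning"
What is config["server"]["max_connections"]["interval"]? 3.08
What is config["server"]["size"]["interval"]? False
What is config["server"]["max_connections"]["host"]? "redis://localhost"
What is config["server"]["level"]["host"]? False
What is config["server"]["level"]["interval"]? "/tmp"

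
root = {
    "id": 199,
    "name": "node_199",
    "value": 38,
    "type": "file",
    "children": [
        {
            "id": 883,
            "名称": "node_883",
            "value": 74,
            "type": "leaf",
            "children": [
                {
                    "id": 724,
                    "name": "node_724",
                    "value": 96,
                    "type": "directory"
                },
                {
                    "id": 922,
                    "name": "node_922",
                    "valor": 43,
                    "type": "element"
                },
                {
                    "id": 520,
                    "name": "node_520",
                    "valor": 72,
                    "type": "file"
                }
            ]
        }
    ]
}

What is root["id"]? 199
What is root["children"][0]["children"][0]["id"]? 724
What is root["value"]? 38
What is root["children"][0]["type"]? "leaf"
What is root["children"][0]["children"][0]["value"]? 96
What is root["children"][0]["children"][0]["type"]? "directory"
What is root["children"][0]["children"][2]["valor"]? 72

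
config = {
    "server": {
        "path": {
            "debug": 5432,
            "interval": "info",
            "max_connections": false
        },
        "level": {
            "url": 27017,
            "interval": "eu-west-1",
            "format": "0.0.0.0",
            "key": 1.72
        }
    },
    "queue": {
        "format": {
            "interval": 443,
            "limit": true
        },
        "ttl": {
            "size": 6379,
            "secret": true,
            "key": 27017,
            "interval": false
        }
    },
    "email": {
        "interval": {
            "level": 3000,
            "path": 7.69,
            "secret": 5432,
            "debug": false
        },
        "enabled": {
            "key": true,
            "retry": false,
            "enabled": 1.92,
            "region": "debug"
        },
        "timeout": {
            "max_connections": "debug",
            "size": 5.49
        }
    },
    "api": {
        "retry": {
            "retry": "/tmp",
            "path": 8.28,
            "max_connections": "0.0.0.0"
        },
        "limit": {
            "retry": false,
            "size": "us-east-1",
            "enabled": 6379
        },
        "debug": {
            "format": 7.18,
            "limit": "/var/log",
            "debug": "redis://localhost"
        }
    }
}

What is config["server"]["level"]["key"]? 1.72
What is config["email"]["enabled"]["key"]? True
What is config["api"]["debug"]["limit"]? "/var/log"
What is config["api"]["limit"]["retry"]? False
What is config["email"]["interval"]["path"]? 7.69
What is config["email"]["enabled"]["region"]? "debug"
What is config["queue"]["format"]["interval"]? 443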